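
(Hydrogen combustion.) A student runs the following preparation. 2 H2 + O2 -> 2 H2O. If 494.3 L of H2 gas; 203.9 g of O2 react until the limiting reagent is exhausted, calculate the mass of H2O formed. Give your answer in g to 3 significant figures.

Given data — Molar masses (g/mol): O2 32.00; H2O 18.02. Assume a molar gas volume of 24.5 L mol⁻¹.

n(H2) = 494.3 / 24.5 = 20.18 mol
n(O2) = 203.9 / 32.00 = 6.372 mol
n/ν for H2 = 20.18/2 = 10.09
n/ν for O2 = 6.372/1 = 6.372
Smallest n/ν is O2 → limiting reagent.
n(H2O) = (2/1) × 6.372 = 12.74 mol
mass = 12.74 × 18.02 = 229.6 g

230 g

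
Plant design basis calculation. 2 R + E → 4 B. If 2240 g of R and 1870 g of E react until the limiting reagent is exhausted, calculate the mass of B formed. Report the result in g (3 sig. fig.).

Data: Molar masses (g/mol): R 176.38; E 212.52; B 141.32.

3590 g

n(R) = 2240 / 176.38 = 12.70 mol
n(E) = 1870 / 212.52 = 8.799 mol
n/ν for R = 12.70/2 = 6.350
n/ν for E = 8.799/1 = 8.799
Smallest n/ν is R → limiting reagent.
n(B) = (4/2) × 12.70 = 25.40 mol
mass = 25.40 × 141.32 = 3590 g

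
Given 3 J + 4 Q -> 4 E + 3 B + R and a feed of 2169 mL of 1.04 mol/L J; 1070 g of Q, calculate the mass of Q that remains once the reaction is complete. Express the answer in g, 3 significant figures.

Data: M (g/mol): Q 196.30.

480 g

n(J) = 1.04 × 2169/1000 = 2.256 mol
n(Q) = 1070 / 196.30 = 5.451 mol
n/ν → J: 0.7520, Q: 1.363; J is limiting.
Q consumed = (4/3) × 2.256 = 3.008 mol
Q remaining = 5.451 − 3.008 = 2.443 mol
mass = 2.443 × 196.30 = 479.6 g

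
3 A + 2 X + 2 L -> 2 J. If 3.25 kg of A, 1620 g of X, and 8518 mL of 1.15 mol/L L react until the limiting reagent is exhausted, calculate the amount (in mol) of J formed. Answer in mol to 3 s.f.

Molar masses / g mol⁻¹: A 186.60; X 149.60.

9.80 mol

n(A) = 3.250×1000 / 186.60 = 17.42 mol
n(X) = 1620 / 149.60 = 10.83 mol
n(L) = 1.15 × 8518/1000 = 9.796 mol
n/ν for A = 17.42/3 = 5.807
n/ν for X = 10.83/2 = 5.415
n/ν for L = 9.796/2 = 4.898
Smallest n/ν is L → limiting reagent.
n(J) = (2/2) × 9.796 = 9.796 mol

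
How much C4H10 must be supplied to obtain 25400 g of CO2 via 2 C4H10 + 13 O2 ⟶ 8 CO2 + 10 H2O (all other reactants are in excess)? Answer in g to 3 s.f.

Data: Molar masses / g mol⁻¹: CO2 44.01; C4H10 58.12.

n(CO2) = 25400 / 44.01 = 577.1 mol
n(C4H10) = (2/8) × 577.1 = 144.3 mol
mass = 144.3 × 58.12 = 8387 g

8390 g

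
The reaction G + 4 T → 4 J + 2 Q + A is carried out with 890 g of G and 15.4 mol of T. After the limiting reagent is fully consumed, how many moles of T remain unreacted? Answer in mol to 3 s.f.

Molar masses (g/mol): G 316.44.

n(G) = 890.0 / 316.44 = 2.813 mol
n(T) = 15.40 mol
n/ν → G: 2.813, T: 3.850; G is limiting.
T consumed = (4/1) × 2.813 = 11.25 mol
T remaining = 15.40 − 11.25 = 4.150 mol

4.15 mol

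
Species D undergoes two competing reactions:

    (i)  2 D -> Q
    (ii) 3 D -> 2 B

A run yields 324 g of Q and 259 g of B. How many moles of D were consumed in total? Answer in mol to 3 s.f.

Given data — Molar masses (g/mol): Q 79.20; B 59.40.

n(Q) = 324 / 79.20 = 4.091 mol
n(B) = 259 / 59.40 = 4.360 mol
n(D) via (i) = (2/1)×4.091 = 8.182 mol
n(D) via (ii) = (3/2)×4.360 = 6.540 mol
total n(D) = 8.182 + 6.540 = 14.72 mol

14.7 mol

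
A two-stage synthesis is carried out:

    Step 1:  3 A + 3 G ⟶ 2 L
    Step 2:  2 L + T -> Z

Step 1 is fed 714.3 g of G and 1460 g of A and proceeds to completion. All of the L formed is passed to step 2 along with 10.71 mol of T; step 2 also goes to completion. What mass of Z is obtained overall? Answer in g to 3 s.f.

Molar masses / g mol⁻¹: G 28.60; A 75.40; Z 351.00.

2270 g

Step 1:
n(G) = 714.3 / 28.60 = 24.98 mol
n(A) = 1460 / 75.40 = 19.36 mol
n/ν for G = 24.98/3 = 8.327
n/ν for A = 19.36/3 = 6.453
Smallest n/ν is A → limiting reagent.
n(L) produced = (2/3) × 19.36 = 12.91 mol
Step 2:
n(L) available = 12.91 mol
n(T) = 10.71 mol
n/ν for L = 12.91/2 = 6.455
n/ν for T = 10.71/1 = 10.71
Smallest n/ν is L → limiting reagent.
n(Z) = (1/2) × 12.91 = 6.455 mol
mass = 6.455 × 351.00 = 2266 g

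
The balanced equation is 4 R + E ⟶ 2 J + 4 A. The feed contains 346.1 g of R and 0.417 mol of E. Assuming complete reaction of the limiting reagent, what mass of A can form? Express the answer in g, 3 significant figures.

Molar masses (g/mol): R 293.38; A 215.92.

255 g

n(R) = 346.1 / 293.38 = 1.180 mol
n(E) = 0.4170 mol
n/ν for R = 1.180/4 = 0.2950
n/ν for E = 0.4170/1 = 0.4170
Smallest n/ν is R → limiting reagent.
n(A) = (4/4) × 1.180 = 1.180 mol
mass = 1.180 × 215.92 = 254.8 g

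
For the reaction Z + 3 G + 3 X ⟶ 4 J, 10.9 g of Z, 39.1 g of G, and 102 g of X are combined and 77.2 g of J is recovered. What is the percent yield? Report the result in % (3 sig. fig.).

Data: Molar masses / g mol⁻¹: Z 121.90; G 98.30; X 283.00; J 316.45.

68.2 %

n(Z) = 10.90 / 121.90 = 0.08942 mol
n(G) = 39.10 / 98.30 = 0.3978 mol
n(X) = 102.0 / 283.00 = 0.3604 mol
n/ν for Z = 0.08942/1 = 0.08942
n/ν for G = 0.3978/3 = 0.1326
n/ν for X = 0.3604/3 = 0.1201
Smallest n/ν is Z → limiting reagent.
theoretical n(J) = (4/1) × 0.08942 = 0.3577 mol → 113.2 g
% yield = 77.2 / 113.2 × 100 = 68.20 %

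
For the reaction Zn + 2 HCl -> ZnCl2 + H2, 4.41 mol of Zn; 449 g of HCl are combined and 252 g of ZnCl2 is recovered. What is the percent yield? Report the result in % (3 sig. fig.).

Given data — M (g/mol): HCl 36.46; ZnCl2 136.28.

41.9 %

n(Zn) = 4.410 mol
n(HCl) = 449.0 / 36.46 = 12.31 mol
n/ν for Zn = 4.410/1 = 4.410
n/ν for HCl = 12.31/2 = 6.155
Smallest n/ν is Zn → limiting reagent.
theoretical n(ZnCl2) = (1/1) × 4.410 = 4.410 mol → 601.0 g
% yield = 252 / 601.0 × 100 = 41.93 %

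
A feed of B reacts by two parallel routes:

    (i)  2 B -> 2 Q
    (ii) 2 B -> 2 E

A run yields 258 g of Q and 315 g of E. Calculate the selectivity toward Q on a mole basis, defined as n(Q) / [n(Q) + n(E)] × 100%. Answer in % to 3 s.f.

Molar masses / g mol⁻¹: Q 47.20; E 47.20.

45.0 %

n(Q) = 258 / 47.20 = 5.466 mol
n(E) = 315 / 47.20 = 6.674 mol
selectivity = 5.466/(5.466+6.674) × 100 = 45.02 %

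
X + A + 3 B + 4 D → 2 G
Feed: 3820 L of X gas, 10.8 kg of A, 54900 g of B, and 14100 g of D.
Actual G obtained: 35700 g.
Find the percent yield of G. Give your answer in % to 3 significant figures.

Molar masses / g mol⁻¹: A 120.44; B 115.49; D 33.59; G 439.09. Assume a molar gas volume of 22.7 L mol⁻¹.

45.3 %

n(X) = 3820 / 22.7 = 168.3 mol
n(A) = 10.80×1000 / 120.44 = 89.67 mol
n(B) = 54900 / 115.49 = 475.4 mol
n(D) = 14100 / 33.59 = 419.8 mol
n/ν for X = 168.3/1 = 168.3
n/ν for A = 89.67/1 = 89.67
n/ν for B = 475.4/3 = 158.5
n/ν for D = 419.8/4 = 105.0
Smallest n/ν is A → limiting reagent.
theoretical n(G) = (2/1) × 89.67 = 179.3 mol → 78730 g
% yield = 35700 / 78730 × 100 = 45.34 %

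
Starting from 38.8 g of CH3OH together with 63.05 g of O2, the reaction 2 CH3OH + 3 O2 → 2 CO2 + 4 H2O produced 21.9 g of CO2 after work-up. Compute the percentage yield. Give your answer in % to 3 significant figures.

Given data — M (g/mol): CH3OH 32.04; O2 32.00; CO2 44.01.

n(CH3OH) = 38.80 / 32.04 = 1.211 mol
n(O2) = 63.05 / 32.00 = 1.970 mol
n/ν for CH3OH = 1.211/2 = 0.6055
n/ν for O2 = 1.970/3 = 0.6567
Smallest n/ν is CH3OH → limiting reagent.
theoretical n(CO2) = (2/2) × 1.211 = 1.211 mol → 53.30 g
% yield = 21.9 / 53.30 × 100 = 41.09 %

41.1 %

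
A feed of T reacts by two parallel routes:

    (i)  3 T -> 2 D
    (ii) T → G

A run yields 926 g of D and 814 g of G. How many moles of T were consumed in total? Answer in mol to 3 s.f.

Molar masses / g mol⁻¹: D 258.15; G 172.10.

10.1 mol

n(D) = 926 / 258.15 = 3.587 mol
n(G) = 814 / 172.10 = 4.730 mol
n(T) via (i) = (3/2)×3.587 = 5.381 mol
n(T) via (ii) = (1/1)×4.730 = 4.730 mol
total n(T) = 5.381 + 4.730 = 10.11 mol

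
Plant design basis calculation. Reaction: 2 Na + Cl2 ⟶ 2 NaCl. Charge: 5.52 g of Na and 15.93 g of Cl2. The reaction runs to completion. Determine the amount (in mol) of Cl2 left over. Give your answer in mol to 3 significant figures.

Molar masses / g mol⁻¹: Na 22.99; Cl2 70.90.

0.105 mol

n(Na) = 5.520 / 22.99 = 0.2401 mol
n(Cl2) = 15.93 / 70.90 = 0.2247 mol
n/ν → Na: 0.1201, Cl2: 0.2247; Na is limiting.
Cl2 consumed = (1/2) × 0.2401 = 0.1201 mol
Cl2 remaining = 0.2247 − 0.1201 = 0.1046 mol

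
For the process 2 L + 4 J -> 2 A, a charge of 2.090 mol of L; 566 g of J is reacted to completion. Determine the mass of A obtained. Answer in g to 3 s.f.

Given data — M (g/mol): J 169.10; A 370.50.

n(L) = 2.090 mol
n(J) = 566.0 / 169.10 = 3.347 mol
n/ν → L: 1.045, J: 0.8368; J is limiting.
n(A) = (2/4) × 3.347 = 1.674 mol
mass = 1.674 × 370.50 = 620.2 g

620 g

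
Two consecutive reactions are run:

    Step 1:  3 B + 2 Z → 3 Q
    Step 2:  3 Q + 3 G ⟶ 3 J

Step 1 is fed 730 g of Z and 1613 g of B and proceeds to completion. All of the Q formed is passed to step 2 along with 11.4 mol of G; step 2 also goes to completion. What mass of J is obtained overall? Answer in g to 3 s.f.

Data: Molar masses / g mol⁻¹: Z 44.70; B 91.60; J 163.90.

Step 1:
n(Z) = 730.0 / 44.70 = 16.33 mol
n(B) = 1613 / 91.60 = 17.61 mol
n/ν → Z: 8.165, B: 5.870; B is limiting.
n(Q) produced = (3/3) × 17.61 = 17.61 mol
Step 2:
n(Q) available = 17.61 mol
n(G) = 11.40 mol
n/ν → Q: 5.870, G: 3.800; G is limiting.
n(J) = (3/3) × 11.40 = 11.40 mol
mass = 11.40 × 163.90 = 1868 g

1870 g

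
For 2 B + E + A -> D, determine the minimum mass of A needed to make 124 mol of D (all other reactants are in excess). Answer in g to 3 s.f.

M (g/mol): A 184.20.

n(D) = 124.0 mol
n(A) = (1/1) × 124.0 = 124.0 mol
mass = 124.0 × 184.20 = 22840 g

22800 g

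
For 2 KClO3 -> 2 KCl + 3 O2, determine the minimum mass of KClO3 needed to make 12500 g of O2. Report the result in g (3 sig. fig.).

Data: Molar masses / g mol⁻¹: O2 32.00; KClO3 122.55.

n(O2) = 12500 / 32.00 = 390.6 mol
n(KClO3) = (2/3) × 390.6 = 260.4 mol
mass = 260.4 × 122.55 = 31910 g

31900 g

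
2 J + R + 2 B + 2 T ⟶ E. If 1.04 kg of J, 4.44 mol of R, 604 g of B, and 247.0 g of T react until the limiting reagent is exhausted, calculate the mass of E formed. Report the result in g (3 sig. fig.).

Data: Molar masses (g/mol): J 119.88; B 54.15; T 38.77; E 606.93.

n(J) = 1.040×1000 / 119.88 = 8.675 mol
n(R) = 4.440 mol
n(B) = 604.0 / 54.15 = 11.15 mol
n(T) = 247.0 / 38.77 = 6.371 mol
n/ν for J = 8.675/2 = 4.338
n/ν for R = 4.440/1 = 4.440
n/ν for B = 11.15/2 = 5.575
n/ν for T = 6.371/2 = 3.186
Smallest n/ν is T → limiting reagent.
n(E) = (1/2) × 6.371 = 3.186 mol
mass = 3.186 × 606.93 = 1934 g

1930 g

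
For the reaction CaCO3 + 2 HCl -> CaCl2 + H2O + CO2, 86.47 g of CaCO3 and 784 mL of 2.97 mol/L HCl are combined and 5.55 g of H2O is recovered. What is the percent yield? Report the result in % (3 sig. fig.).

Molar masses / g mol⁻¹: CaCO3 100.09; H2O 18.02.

35.7 %

n(CaCO3) = 86.47 / 100.09 = 0.8639 mol
n(HCl) = 2.97 × 784.0/1000 = 2.328 mol
n/ν for CaCO3 = 0.8639/1 = 0.8639
n/ν for HCl = 2.328/2 = 1.164
Smallest n/ν is CaCO3 → limiting reagent.
theoretical n(H2O) = (1/1) × 0.8639 = 0.8639 mol → 15.57 g
% yield = 5.55 / 15.57 × 100 = 35.65 %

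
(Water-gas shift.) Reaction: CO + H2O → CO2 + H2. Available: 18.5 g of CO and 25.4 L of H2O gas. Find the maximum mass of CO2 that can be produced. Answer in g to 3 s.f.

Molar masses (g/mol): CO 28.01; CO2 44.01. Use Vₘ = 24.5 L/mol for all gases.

n(CO) = 18.50 / 28.01 = 0.6605 mol
n(H2O) = 25.40 / 24.5 = 1.037 mol
n/ν for CO = 0.6605/1 = 0.6605
n/ν for H2O = 1.037/1 = 1.037
Smallest n/ν is CO → limiting reagent.
n(CO2) = (1/1) × 0.6605 = 0.6605 mol
mass = 0.6605 × 44.01 = 29.07 g

29.1 g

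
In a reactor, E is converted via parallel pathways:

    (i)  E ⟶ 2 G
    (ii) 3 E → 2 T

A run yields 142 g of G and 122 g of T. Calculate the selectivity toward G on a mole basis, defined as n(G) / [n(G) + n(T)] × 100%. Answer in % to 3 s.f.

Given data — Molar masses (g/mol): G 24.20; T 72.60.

n(G) = 142 / 24.20 = 5.868 mol
n(T) = 122 / 72.60 = 1.680 mol
selectivity = 5.868/(5.868+1.680) × 100 = 77.74 %

77.7 %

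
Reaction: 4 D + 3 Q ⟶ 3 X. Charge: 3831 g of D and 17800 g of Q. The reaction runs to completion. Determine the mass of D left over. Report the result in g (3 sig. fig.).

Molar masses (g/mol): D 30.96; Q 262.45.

1030 g

n(D) = 3831 / 30.96 = 123.7 mol
n(Q) = 17800 / 262.45 = 67.82 mol
n/ν for D = 123.7/4 = 30.93
n/ν for Q = 67.82/3 = 22.61
Smallest n/ν is Q → limiting reagent.
D consumed = (4/3) × 67.82 = 90.43 mol
D remaining = 123.7 − 90.43 = 33.27 mol
mass = 33.27 × 30.96 = 1030 g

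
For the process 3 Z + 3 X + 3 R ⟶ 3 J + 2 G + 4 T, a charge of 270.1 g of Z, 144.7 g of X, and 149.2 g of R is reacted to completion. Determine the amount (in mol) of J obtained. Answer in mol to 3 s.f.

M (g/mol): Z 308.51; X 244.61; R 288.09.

n(Z) = 270.1 / 308.51 = 0.8755 mol
n(X) = 144.7 / 244.61 = 0.5916 mol
n(R) = 149.2 / 288.09 = 0.5179 mol
n/ν for Z = 0.8755/3 = 0.2918
n/ν for X = 0.5916/3 = 0.1972
n/ν for R = 0.5179/3 = 0.1726
Smallest n/ν is R → limiting reagent.
n(J) = (3/3) × 0.5179 = 0.5179 mol

0.518 mol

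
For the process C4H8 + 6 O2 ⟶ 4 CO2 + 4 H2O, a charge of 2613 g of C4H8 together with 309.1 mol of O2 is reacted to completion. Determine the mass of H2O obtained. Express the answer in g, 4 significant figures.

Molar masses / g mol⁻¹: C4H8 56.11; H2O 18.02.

n(C4H8) = 2613 / 56.11 = 46.57 mol
n(O2) = 309.1 mol
n/ν → C4H8: 46.57, O2: 51.52; C4H8 is limiting.
n(H2O) = (4/1) × 46.57 = 186.3 mol
mass = 186.3 × 18.02 = 3357 g

3357 g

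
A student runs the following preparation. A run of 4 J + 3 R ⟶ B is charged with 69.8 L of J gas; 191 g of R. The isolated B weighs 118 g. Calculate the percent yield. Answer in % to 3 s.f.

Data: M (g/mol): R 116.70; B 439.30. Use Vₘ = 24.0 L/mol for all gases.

n(J) = 69.80 / 24.0 = 2.908 mol
n(R) = 191.0 / 116.70 = 1.637 mol
n/ν for J = 2.908/4 = 0.7270
n/ν for R = 1.637/3 = 0.5457
Smallest n/ν is R → limiting reagent.
theoretical n(B) = (1/3) × 1.637 = 0.5457 mol → 239.7 g
% yield = 118 / 239.7 × 100 = 49.23 %

49.2 %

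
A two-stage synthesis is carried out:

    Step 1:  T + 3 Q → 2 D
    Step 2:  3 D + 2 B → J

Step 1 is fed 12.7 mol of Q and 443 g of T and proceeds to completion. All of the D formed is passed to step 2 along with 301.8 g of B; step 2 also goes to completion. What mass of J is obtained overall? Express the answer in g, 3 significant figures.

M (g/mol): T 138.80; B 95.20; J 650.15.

Step 1:
n(Q) = 12.70 mol
n(T) = 443.0 / 138.80 = 3.192 mol
n/ν for Q = 12.70/3 = 4.233
n/ν for T = 3.192/1 = 3.192
Smallest n/ν is T → limiting reagent.
n(D) produced = (2/1) × 3.192 = 6.384 mol
Step 2:
n(D) available = 6.384 mol
n(B) = 301.8 / 95.20 = 3.170 mol
n/ν for D = 6.384/3 = 2.128
n/ν for B = 3.170/2 = 1.585
Smallest n/ν is B → limiting reagent.
n(J) = (1/2) × 3.170 = 1.585 mol
mass = 1.585 × 650.15 = 1030 g

1030 g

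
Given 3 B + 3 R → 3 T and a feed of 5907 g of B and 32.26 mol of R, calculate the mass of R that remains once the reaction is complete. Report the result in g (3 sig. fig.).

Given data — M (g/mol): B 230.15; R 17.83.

n(B) = 5907 / 230.15 = 25.67 mol
n(R) = 32.26 mol
n/ν for B = 25.67/3 = 8.557
n/ν for R = 32.26/3 = 10.75
Smallest n/ν is B → limiting reagent.
R consumed = (3/3) × 25.67 = 25.67 mol
R remaining = 32.26 − 25.67 = 6.590 mol
mass = 6.590 × 17.83 = 117.5 g

118 g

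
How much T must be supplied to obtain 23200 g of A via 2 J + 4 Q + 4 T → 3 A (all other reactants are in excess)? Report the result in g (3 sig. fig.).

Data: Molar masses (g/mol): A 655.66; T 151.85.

7160 g

n(A) = 23200 / 655.66 = 35.38 mol
n(T) = (4/3) × 35.38 = 47.17 mol
mass = 47.17 × 151.85 = 7163 g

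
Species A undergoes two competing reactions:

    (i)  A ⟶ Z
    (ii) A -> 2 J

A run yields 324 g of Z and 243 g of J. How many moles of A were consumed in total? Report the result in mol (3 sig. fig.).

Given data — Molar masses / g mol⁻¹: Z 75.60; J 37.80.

7.50 mol

n(Z) = 324 / 75.60 = 4.286 mol
n(J) = 243 / 37.80 = 6.429 mol
n(A) via (i) = (1/1)×4.286 = 4.286 mol
n(A) via (ii) = (1/2)×6.429 = 3.215 mol
total n(A) = 4.286 + 3.215 = 7.501 mol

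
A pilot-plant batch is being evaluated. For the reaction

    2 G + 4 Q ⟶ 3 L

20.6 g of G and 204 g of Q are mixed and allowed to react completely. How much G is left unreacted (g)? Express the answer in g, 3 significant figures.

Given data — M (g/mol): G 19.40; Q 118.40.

3.89 g

n(G) = 20.60 / 19.40 = 1.062 mol
n(Q) = 204.0 / 118.40 = 1.723 mol
n/ν → G: 0.5310, Q: 0.4308; Q is limiting.
G consumed = (2/4) × 1.723 = 0.8615 mol
G remaining = 1.062 − 0.8615 = 0.2005 mol
mass = 0.2005 × 19.40 = 3.890 g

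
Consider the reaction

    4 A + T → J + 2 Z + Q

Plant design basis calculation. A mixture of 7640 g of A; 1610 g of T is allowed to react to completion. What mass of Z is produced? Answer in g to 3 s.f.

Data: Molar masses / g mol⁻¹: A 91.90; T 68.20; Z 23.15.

962 g

n(A) = 7640 / 91.90 = 83.13 mol
n(T) = 1610 / 68.20 = 23.61 mol
n/ν → A: 20.78, T: 23.61; A is limiting.
n(Z) = (2/4) × 83.13 = 41.57 mol
mass = 41.57 × 23.15 = 962.3 g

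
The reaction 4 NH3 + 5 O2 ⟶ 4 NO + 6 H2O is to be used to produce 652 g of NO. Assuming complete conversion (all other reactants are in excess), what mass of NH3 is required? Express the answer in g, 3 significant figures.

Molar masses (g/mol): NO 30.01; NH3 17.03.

370 g

n(NO) = 652 / 30.01 = 21.73 mol
n(NH3) = (4/4) × 21.73 = 21.73 mol
mass = 21.73 × 17.03 = 370.1 g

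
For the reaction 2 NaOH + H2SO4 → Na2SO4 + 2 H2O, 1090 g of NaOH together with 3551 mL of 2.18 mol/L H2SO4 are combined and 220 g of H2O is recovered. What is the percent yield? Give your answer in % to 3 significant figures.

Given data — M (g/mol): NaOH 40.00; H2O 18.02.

78.9 %

n(NaOH) = 1090 / 40.00 = 27.25 mol
n(H2SO4) = 2.18 × 3551/1000 = 7.741 mol
n/ν → NaOH: 13.63, H2SO4: 7.741; H2SO4 is limiting.
theoretical n(H2O) = (2/1) × 7.741 = 15.48 mol → 278.9 g
% yield = 220 / 278.9 × 100 = 78.88 %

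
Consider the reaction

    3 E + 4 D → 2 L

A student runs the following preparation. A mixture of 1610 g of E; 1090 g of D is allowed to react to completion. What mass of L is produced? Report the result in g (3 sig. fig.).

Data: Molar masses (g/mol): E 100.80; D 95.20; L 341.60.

1960 g

n(E) = 1610 / 100.80 = 15.97 mol
n(D) = 1090 / 95.20 = 11.45 mol
n/ν → E: 5.323, D: 2.863; D is limiting.
n(L) = (2/4) × 11.45 = 5.725 mol
mass = 5.725 × 341.60 = 1956 g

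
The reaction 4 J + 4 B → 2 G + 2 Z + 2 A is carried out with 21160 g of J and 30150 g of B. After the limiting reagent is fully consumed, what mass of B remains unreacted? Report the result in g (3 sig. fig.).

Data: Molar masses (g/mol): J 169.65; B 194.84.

5850 g

n(J) = 21160 / 169.65 = 124.7 mol
n(B) = 30150 / 194.84 = 154.7 mol
n/ν for J = 124.7/4 = 31.18
n/ν for B = 154.7/4 = 38.68
Smallest n/ν is J → limiting reagent.
B consumed = (4/4) × 124.7 = 124.7 mol
B remaining = 154.7 − 124.7 = 30.00 mol
mass = 30.00 × 194.84 = 5845 g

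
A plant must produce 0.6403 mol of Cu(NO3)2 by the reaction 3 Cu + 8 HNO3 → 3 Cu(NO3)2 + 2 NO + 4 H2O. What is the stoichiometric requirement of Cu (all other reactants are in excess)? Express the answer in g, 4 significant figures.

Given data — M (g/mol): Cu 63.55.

n(Cu(NO3)2) = 0.6403 mol
n(Cu) = (3/3) × 0.6403 = 0.6403 mol
mass = 0.6403 × 63.55 = 40.69 g

40.69 g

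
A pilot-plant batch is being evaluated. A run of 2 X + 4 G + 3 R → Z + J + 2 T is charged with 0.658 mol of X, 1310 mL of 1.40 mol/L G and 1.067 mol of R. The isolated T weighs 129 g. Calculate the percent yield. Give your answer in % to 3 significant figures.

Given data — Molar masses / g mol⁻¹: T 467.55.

41.9 %

n(X) = 0.6580 mol
n(G) = 1.40 × 1310/1000 = 1.834 mol
n(R) = 1.067 mol
n/ν for X = 0.6580/2 = 0.3290
n/ν for G = 1.834/4 = 0.4585
n/ν for R = 1.067/3 = 0.3557
Smallest n/ν is X → limiting reagent.
theoretical n(T) = (2/2) × 0.6580 = 0.6580 mol → 307.6 g
% yield = 129 / 307.6 × 100 = 41.94 %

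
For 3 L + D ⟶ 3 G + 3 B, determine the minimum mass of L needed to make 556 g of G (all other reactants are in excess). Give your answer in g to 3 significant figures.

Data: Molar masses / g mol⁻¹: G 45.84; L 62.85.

762 g

n(G) = 556 / 45.84 = 12.13 mol
n(L) = (3/3) × 12.13 = 12.13 mol
mass = 12.13 × 62.85 = 762.4 g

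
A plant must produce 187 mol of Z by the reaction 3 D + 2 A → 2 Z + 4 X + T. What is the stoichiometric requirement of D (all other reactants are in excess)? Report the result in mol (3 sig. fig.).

281 mol

n(Z) = 187.0 mol
n(D) = (3/2) × 187.0 = 280.5 mol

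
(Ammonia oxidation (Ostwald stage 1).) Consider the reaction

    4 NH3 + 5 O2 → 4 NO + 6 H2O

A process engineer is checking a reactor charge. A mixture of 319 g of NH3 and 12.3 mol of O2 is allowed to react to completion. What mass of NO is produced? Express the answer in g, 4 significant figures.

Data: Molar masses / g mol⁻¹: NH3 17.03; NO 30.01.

n(NH3) = 319.0 / 17.03 = 18.73 mol
n(O2) = 12.30 mol
n/ν for NH3 = 18.73/4 = 4.683
n/ν for O2 = 12.30/5 = 2.460
Smallest n/ν is O2 → limiting reagent.
n(NO) = (4/5) × 12.30 = 9.840 mol
mass = 9.840 × 30.01 = 295.3 g

295.3 g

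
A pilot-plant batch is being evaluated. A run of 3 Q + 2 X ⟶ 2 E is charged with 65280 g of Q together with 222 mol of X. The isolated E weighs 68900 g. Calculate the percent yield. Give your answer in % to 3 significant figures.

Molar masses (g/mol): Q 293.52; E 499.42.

93.0 %

n(Q) = 65280 / 293.52 = 222.4 mol
n(X) = 222.0 mol
n/ν → Q: 74.13, X: 111.0; Q is limiting.
theoretical n(E) = (2/3) × 222.4 = 148.3 mol → 74060 g
% yield = 68900 / 74060 × 100 = 93.03 %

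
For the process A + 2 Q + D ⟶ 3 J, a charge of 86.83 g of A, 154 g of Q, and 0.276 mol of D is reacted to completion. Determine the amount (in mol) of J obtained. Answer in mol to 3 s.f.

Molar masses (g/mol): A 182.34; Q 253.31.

0.828 mol

n(A) = 86.83 / 182.34 = 0.4762 mol
n(Q) = 154.0 / 253.31 = 0.6080 mol
n(D) = 0.2760 mol
n/ν → A: 0.4762, Q: 0.3040, D: 0.2760; D is limiting.
n(J) = (3/1) × 0.2760 = 0.8280 mol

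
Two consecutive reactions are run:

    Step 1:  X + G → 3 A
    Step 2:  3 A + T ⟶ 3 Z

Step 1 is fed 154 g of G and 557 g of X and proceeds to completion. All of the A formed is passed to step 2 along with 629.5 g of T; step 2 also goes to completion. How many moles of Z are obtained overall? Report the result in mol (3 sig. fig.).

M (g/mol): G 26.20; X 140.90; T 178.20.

10.6 mol

Step 1:
n(G) = 154.0 / 26.20 = 5.878 mol
n(X) = 557.0 / 140.90 = 3.953 mol
n/ν for G = 5.878/1 = 5.878
n/ν for X = 3.953/1 = 3.953
Smallest n/ν is X → limiting reagent.
n(A) produced = (3/1) × 3.953 = 11.86 mol
Step 2:
n(A) available = 11.86 mol
n(T) = 629.5 / 178.20 = 3.533 mol
n/ν for A = 11.86/3 = 3.953
n/ν for T = 3.533/1 = 3.533
Smallest n/ν is T → limiting reagent.
n(Z) = (3/1) × 3.533 = 10.60 mol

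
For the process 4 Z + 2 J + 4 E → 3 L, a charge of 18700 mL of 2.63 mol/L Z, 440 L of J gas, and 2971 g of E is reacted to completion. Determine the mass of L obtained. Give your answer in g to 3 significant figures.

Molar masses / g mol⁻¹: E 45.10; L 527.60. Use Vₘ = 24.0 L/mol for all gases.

n(Z) = 2.63 × 18700/1000 = 49.18 mol
n(J) = 440.0 / 24.0 = 18.33 mol
n(E) = 2971 / 45.10 = 65.88 mol
n/ν → Z: 12.30, J: 9.165, E: 16.47; J is limiting.
n(L) = (3/2) × 18.33 = 27.50 mol
mass = 27.50 × 527.60 = 14510 g

14500 g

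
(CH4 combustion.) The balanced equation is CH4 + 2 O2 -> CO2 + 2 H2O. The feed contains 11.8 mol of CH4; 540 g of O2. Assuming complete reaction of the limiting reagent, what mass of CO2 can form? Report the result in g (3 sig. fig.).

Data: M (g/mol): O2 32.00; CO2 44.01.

n(CH4) = 11.80 mol
n(O2) = 540.0 / 32.00 = 16.88 mol
n/ν for CH4 = 11.80/1 = 11.80
n/ν for O2 = 16.88/2 = 8.440
Smallest n/ν is O2 → limiting reagent.
n(CO2) = (1/2) × 16.88 = 8.440 mol
mass = 8.440 × 44.01 = 371.4 g

371 g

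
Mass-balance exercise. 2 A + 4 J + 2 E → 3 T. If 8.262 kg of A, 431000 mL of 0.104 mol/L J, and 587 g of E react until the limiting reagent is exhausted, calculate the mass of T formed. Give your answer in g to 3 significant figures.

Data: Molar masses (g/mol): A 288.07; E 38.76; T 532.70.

n(A) = 8.262×1000 / 288.07 = 28.68 mol
n(J) = 0.104 × 431000/1000 = 44.82 mol
n(E) = 587.0 / 38.76 = 15.14 mol
n/ν for A = 28.68/2 = 14.34
n/ν for J = 44.82/4 = 11.21
n/ν for E = 15.14/2 = 7.570
Smallest n/ν is E → limiting reagent.
n(T) = (3/2) × 15.14 = 22.71 mol
mass = 22.71 × 532.70 = 12100 g

12100 g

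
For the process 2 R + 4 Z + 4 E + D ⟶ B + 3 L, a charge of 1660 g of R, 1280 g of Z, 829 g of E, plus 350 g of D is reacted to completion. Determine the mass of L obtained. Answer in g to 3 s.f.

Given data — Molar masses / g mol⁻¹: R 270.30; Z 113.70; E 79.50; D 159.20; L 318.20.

n(R) = 1660 / 270.30 = 6.141 mol
n(Z) = 1280 / 113.70 = 11.26 mol
n(E) = 829.0 / 79.50 = 10.43 mol
n(D) = 350.0 / 159.20 = 2.198 mol
n/ν for R = 6.141/2 = 3.071
n/ν for Z = 11.26/4 = 2.815
n/ν for E = 10.43/4 = 2.608
n/ν for D = 2.198/1 = 2.198
Smallest n/ν is D → limiting reagent.
n(L) = (3/1) × 2.198 = 6.594 mol
mass = 6.594 × 318.20 = 2098 g

2100 g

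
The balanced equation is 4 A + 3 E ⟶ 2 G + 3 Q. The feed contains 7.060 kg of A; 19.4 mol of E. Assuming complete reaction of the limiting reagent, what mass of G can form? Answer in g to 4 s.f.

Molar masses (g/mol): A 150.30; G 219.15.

2834 g

n(A) = 7.060×1000 / 150.30 = 46.97 mol
n(E) = 19.40 mol
n/ν for A = 46.97/4 = 11.74
n/ν for E = 19.40/3 = 6.467
Smallest n/ν is E → limiting reagent.
n(G) = (2/3) × 19.40 = 12.93 mol
mass = 12.93 × 219.15 = 2834 g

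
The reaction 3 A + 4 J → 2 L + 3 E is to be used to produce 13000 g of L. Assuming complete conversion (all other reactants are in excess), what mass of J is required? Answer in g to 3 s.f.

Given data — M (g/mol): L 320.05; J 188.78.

n(L) = 13000 / 320.05 = 40.62 mol
n(J) = (4/2) × 40.62 = 81.24 mol
mass = 81.24 × 188.78 = 15340 g

15300 g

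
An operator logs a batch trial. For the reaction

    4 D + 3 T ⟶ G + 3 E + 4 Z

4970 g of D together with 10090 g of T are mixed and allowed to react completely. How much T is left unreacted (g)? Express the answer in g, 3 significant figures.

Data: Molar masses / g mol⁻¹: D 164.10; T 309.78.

n(D) = 4970 / 164.10 = 30.29 mol
n(T) = 10090 / 309.78 = 32.57 mol
n/ν for D = 30.29/4 = 7.573
n/ν for T = 32.57/3 = 10.86
Smallest n/ν is D → limiting reagent.
T consumed = (3/4) × 30.29 = 22.72 mol
T remaining = 32.57 − 22.72 = 9.850 mol
mass = 9.850 × 309.78 = 3051 g

3050 g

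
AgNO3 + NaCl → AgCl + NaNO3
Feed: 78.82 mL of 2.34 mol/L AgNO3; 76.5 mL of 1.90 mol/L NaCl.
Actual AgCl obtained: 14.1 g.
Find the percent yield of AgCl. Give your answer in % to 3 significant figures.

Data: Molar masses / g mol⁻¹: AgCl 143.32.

n(AgNO3) = 2.34 × 78.82/1000 = 0.1844 mol
n(NaCl) = 1.90 × 76.50/1000 = 0.1454 mol
n/ν for AgNO3 = 0.1844/1 = 0.1844
n/ν for NaCl = 0.1454/1 = 0.1454
Smallest n/ν is NaCl → limiting reagent.
theoretical n(AgCl) = (1/1) × 0.1454 = 0.1454 mol → 20.84 g
% yield = 14.1 / 20.84 × 100 = 67.66 %

67.7 %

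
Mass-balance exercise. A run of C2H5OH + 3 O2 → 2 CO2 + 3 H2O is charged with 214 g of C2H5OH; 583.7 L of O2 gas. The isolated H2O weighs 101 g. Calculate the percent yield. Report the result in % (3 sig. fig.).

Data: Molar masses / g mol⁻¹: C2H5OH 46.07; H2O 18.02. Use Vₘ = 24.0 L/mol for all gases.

40.2 %

n(C2H5OH) = 214.0 / 46.07 = 4.645 mol
n(O2) = 583.7 / 24.0 = 24.32 mol
n/ν for C2H5OH = 4.645/1 = 4.645
n/ν for O2 = 24.32/3 = 8.107
Smallest n/ν is C2H5OH → limiting reagent.
theoretical n(H2O) = (3/1) × 4.645 = 13.94 mol → 251.2 g
% yield = 101 / 251.2 × 100 = 40.21 %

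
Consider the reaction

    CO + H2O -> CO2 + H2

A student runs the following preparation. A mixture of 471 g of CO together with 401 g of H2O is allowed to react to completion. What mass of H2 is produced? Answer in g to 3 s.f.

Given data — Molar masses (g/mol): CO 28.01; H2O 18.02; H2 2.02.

34.0 g

n(CO) = 471.0 / 28.01 = 16.82 mol
n(H2O) = 401.0 / 18.02 = 22.25 mol
n/ν for CO = 16.82/1 = 16.82
n/ν for H2O = 22.25/1 = 22.25
Smallest n/ν is CO → limiting reagent.
n(H2) = (1/1) × 16.82 = 16.82 mol
mass = 16.82 × 2.02 = 33.98 g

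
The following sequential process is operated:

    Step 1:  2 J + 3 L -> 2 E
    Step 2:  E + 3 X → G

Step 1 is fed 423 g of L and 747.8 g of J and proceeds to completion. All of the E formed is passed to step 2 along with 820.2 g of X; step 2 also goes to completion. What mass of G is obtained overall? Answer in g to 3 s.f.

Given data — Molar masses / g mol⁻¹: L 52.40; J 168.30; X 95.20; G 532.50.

Step 1:
n(L) = 423.0 / 52.40 = 8.073 mol
n(J) = 747.8 / 168.30 = 4.443 mol
n/ν for L = 8.073/3 = 2.691
n/ν for J = 4.443/2 = 2.222
Smallest n/ν is J → limiting reagent.
n(E) produced = (2/2) × 4.443 = 4.443 mol
Step 2:
n(E) available = 4.443 mol
n(X) = 820.2 / 95.20 = 8.616 mol
n/ν for E = 4.443/1 = 4.443
n/ν for X = 8.616/3 = 2.872
Smallest n/ν is X → limiting reagent.
n(G) = (1/3) × 8.616 = 2.872 mol
mass = 2.872 × 532.50 = 1529 g

1530 g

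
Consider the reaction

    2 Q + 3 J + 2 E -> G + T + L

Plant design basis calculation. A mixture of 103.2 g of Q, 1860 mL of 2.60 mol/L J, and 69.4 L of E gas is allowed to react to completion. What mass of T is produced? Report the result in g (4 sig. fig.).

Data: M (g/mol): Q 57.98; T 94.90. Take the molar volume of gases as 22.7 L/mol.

84.46 g

n(Q) = 103.2 / 57.98 = 1.780 mol
n(J) = 2.60 × 1860/1000 = 4.836 mol
n(E) = 69.40 / 22.7 = 3.057 mol
n/ν for Q = 1.780/2 = 0.8900
n/ν for J = 4.836/3 = 1.612
n/ν for E = 3.057/2 = 1.529
Smallest n/ν is Q → limiting reagent.
n(T) = (1/2) × 1.780 = 0.8900 mol
mass = 0.8900 × 94.90 = 84.46 g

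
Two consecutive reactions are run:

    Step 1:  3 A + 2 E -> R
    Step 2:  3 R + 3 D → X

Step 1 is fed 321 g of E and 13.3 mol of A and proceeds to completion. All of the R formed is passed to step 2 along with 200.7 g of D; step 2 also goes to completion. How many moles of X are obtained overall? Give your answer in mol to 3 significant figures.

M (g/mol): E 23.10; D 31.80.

1.48 mol

Step 1:
n(E) = 321.0 / 23.10 = 13.90 mol
n(A) = 13.30 mol
n/ν for E = 13.90/2 = 6.950
n/ν for A = 13.30/3 = 4.433
Smallest n/ν is A → limiting reagent.
n(R) produced = (1/3) × 13.30 = 4.433 mol
Step 2:
n(R) available = 4.433 mol
n(D) = 200.7 / 31.80 = 6.311 mol
n/ν for R = 4.433/3 = 1.478
n/ν for D = 6.311/3 = 2.104
Smallest n/ν is R → limiting reagent.
n(X) = (1/3) × 4.433 = 1.478 mol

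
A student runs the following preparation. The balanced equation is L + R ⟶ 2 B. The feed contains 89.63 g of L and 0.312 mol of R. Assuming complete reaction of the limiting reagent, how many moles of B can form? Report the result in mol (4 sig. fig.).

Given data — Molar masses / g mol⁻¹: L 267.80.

0.6240 mol

n(L) = 89.63 / 267.80 = 0.3347 mol
n(R) = 0.3120 mol
n/ν → L: 0.3347, R: 0.3120; R is limiting.
n(B) = (2/1) × 0.3120 = 0.6240 mol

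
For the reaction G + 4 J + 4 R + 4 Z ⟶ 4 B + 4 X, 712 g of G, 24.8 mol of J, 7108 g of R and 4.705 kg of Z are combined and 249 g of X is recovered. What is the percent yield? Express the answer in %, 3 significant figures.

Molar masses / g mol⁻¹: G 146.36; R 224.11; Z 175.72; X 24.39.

n(G) = 712.0 / 146.36 = 4.865 mol
n(J) = 24.80 mol
n(R) = 7108 / 224.11 = 31.72 mol
n(Z) = 4.705×1000 / 175.72 = 26.78 mol
n/ν for G = 4.865/1 = 4.865
n/ν for J = 24.80/4 = 6.200
n/ν for R = 31.72/4 = 7.930
n/ν for Z = 26.78/4 = 6.695
Smallest n/ν is G → limiting reagent.
theoretical n(X) = (4/1) × 4.865 = 19.46 mol → 474.6 g
% yield = 249 / 474.6 × 100 = 52.47 %

52.5 %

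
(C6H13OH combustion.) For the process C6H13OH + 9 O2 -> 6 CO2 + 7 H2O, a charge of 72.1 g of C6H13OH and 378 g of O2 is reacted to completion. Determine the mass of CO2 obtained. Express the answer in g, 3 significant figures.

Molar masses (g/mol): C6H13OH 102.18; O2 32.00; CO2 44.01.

186 g

n(C6H13OH) = 72.10 / 102.18 = 0.7056 mol
n(O2) = 378.0 / 32.00 = 11.81 mol
n/ν → C6H13OH: 0.7056, O2: 1.312; C6H13OH is limiting.
n(CO2) = (6/1) × 0.7056 = 4.234 mol
mass = 4.234 × 44.01 = 186.3 g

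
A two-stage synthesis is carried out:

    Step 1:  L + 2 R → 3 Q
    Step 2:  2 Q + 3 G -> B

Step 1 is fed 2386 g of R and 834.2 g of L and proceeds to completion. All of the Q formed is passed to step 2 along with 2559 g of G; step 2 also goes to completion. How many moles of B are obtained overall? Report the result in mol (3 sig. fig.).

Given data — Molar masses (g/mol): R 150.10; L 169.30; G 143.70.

Step 1:
n(R) = 2386 / 150.10 = 15.90 mol
n(L) = 834.2 / 169.30 = 4.927 mol
n/ν for R = 15.90/2 = 7.950
n/ν for L = 4.927/1 = 4.927
Smallest n/ν is L → limiting reagent.
n(Q) produced = (3/1) × 4.927 = 14.78 mol
Step 2:
n(Q) available = 14.78 mol
n(G) = 2559 / 143.70 = 17.81 mol
n/ν for Q = 14.78/2 = 7.390
n/ν for G = 17.81/3 = 5.937
Smallest n/ν is G → limiting reagent.
n(B) = (1/3) × 17.81 = 5.937 mol

5.94 mol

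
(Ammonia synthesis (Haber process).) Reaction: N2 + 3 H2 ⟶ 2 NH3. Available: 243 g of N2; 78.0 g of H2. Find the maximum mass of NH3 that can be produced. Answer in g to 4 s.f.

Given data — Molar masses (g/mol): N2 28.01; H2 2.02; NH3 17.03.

295.5 g

n(N2) = 243.0 / 28.01 = 8.675 mol
n(H2) = 78.00 / 2.02 = 38.61 mol
n/ν for N2 = 8.675/1 = 8.675
n/ν for H2 = 38.61/3 = 12.87
Smallest n/ν is N2 → limiting reagent.
n(NH3) = (2/1) × 8.675 = 17.35 mol
mass = 17.35 × 17.03 = 295.5 g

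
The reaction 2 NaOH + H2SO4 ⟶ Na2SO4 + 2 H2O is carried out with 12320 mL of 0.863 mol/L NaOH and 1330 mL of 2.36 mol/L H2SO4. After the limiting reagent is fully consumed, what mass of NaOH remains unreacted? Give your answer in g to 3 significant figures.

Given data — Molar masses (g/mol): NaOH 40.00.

n(NaOH) = 0.863 × 12320/1000 = 10.63 mol
n(H2SO4) = 2.36 × 1330/1000 = 3.139 mol
n/ν → NaOH: 5.315, H2SO4: 3.139; H2SO4 is limiting.
NaOH consumed = (2/1) × 3.139 = 6.278 mol
NaOH remaining = 10.63 − 6.278 = 4.352 mol
mass = 4.352 × 40.00 = 174.1 g

174 g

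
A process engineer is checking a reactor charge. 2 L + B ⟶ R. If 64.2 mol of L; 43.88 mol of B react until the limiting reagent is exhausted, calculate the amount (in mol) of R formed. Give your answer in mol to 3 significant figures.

n(L) = 64.20 mol
n(B) = 43.88 mol
n/ν for L = 64.20/2 = 32.10
n/ν for B = 43.88/1 = 43.88
Smallest n/ν is L → limiting reagent.
n(R) = (1/2) × 64.20 = 32.10 mol

32.1 mol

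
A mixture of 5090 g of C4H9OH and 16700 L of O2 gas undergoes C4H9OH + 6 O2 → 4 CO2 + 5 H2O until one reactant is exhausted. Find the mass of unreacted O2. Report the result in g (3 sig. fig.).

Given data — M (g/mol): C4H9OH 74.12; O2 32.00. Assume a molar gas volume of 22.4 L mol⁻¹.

10700 g

n(C4H9OH) = 5090 / 74.12 = 68.67 mol
n(O2) = 16700 / 22.4 = 745.5 mol
n/ν → C4H9OH: 68.67, O2: 124.3; C4H9OH is limiting.
O2 consumed = (6/1) × 68.67 = 412.0 mol
O2 remaining = 745.5 − 412.0 = 333.5 mol
mass = 333.5 × 32.00 = 10670 g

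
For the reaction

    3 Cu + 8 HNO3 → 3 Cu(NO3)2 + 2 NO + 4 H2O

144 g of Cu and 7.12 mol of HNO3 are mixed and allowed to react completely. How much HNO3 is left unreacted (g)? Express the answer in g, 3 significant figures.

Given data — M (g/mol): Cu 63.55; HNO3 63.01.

n(Cu) = 144.0 / 63.55 = 2.266 mol
n(HNO3) = 7.120 mol
n/ν for Cu = 2.266/3 = 0.7553
n/ν for HNO3 = 7.120/8 = 0.8900
Smallest n/ν is Cu → limiting reagent.
HNO3 consumed = (8/3) × 2.266 = 6.043 mol
HNO3 remaining = 7.120 − 6.043 = 1.077 mol
mass = 1.077 × 63.01 = 67.86 g

67.9 g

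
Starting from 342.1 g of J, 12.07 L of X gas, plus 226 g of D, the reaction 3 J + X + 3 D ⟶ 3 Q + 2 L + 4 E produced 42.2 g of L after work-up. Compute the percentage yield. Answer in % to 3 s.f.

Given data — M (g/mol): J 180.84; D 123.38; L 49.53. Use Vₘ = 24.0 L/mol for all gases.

84.7 %

n(J) = 342.1 / 180.84 = 1.892 mol
n(X) = 12.07 / 24.0 = 0.5029 mol
n(D) = 226.0 / 123.38 = 1.832 mol
n/ν → J: 0.6307, X: 0.5029, D: 0.6107; X is limiting.
theoretical n(L) = (2/1) × 0.5029 = 1.006 mol → 49.83 g
% yield = 42.2 / 49.83 × 100 = 84.69 %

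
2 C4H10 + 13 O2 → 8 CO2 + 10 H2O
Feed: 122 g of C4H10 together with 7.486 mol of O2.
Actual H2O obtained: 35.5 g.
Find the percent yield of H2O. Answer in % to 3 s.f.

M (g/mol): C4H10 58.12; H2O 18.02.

n(C4H10) = 122.0 / 58.12 = 2.099 mol
n(O2) = 7.486 mol
n/ν for C4H10 = 2.099/2 = 1.050
n/ν for O2 = 7.486/13 = 0.5758
Smallest n/ν is O2 → limiting reagent.
theoretical n(H2O) = (10/13) × 7.486 = 5.758 mol → 103.8 g
% yield = 35.5 / 103.8 × 100 = 34.20 %

34.2 %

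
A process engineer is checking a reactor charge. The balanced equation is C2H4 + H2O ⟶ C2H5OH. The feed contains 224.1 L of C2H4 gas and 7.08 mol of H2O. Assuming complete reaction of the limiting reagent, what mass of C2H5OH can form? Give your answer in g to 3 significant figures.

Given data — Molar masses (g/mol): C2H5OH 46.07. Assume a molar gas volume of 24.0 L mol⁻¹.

326 g

n(C2H4) = 224.1 / 24.0 = 9.338 mol
n(H2O) = 7.080 mol
n/ν for C2H4 = 9.338/1 = 9.338
n/ν for H2O = 7.080/1 = 7.080
Smallest n/ν is H2O → limiting reagent.
n(C2H5OH) = (1/1) × 7.080 = 7.080 mol
mass = 7.080 × 46.07 = 326.2 g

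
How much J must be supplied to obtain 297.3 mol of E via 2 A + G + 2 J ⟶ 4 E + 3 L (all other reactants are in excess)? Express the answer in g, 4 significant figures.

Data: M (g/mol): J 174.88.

26000 g

n(E) = 297.3 mol
n(J) = (2/4) × 297.3 = 148.7 mol
mass = 148.7 × 174.88 = 26000 g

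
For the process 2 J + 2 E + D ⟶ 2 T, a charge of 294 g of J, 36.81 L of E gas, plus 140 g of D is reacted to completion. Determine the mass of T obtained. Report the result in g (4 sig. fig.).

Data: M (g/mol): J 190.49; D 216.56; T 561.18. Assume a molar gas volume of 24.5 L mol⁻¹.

n(J) = 294.0 / 190.49 = 1.543 mol
n(E) = 36.81 / 24.5 = 1.502 mol
n(D) = 140.0 / 216.56 = 0.6465 mol
n/ν for J = 1.543/2 = 0.7715
n/ν for E = 1.502/2 = 0.7510
n/ν for D = 0.6465/1 = 0.6465
Smallest n/ν is D → limiting reagent.
n(T) = (2/1) × 0.6465 = 1.293 mol
mass = 1.293 × 561.18 = 725.6 g

725.6 g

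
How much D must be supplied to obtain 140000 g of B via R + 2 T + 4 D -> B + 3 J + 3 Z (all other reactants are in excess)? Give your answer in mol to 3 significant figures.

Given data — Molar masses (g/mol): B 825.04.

n(B) = 140000 / 825.04 = 169.7 mol
n(D) = (4/1) × 169.7 = 678.8 mol

679 mol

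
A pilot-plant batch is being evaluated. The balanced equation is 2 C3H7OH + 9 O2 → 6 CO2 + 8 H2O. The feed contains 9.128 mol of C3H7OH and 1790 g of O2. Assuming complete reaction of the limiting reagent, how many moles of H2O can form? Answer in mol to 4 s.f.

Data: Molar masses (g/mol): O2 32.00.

n(C3H7OH) = 9.128 mol
n(O2) = 1790 / 32.00 = 55.94 mol
n/ν for C3H7OH = 9.128/2 = 4.564
n/ν for O2 = 55.94/9 = 6.216
Smallest n/ν is C3H7OH → limiting reagent.
n(H2O) = (8/2) × 9.128 = 36.51 mol

36.51 mol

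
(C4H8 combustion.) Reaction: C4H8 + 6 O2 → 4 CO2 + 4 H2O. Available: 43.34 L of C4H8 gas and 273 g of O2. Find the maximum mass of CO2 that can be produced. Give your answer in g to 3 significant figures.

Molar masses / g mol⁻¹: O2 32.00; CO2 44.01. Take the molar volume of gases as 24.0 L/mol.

250 g

n(C4H8) = 43.34 / 24.0 = 1.806 mol
n(O2) = 273.0 / 32.00 = 8.531 mol
n/ν → C4H8: 1.806, O2: 1.422; O2 is limiting.
n(CO2) = (4/6) × 8.531 = 5.687 mol
mass = 5.687 × 44.01 = 250.3 g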